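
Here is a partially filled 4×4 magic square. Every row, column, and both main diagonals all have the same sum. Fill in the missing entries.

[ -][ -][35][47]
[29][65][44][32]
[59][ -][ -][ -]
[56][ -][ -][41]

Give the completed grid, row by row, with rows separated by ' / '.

26 62 35 47 / 29 65 44 32 / 59 23 38 50 / 56 20 53 41

Row 2 is already complete: 29 + 65 + 44 + 32 = 170, so that is the magic constant.
Using column 1: 29 + 59 + 56 + ? → (1,1) = 170 − 144 = 26.
From column 4, 170 − (47 + 32 + 41) gives (3,4) = 50.
The remaining cell in main diagonal is (3,3) = 170 − 132 = 38.
The remaining cell in anti-diagonal is (3,2) = 170 − 147 = 23.
Row 1 must total 170; the given cells sum to 108, so (1,2) = 62.
The remaining cell in column 2 is (4,2) = 170 − 150 = 20.
Using column 3: 35 + 44 + 38 + ? → (4,3) = 170 − 117 = 53.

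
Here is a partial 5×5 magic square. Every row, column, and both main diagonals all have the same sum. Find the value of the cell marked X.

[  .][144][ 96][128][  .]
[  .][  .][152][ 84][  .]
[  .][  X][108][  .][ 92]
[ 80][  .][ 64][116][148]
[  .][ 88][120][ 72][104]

Column 3 is complete and sums to 540; that is the magic constant.
From row 4, 540 − (80 + 64 + 116 + 148) gives (4,2) = 132.
Row 5 must total 540; the given cells sum to 384, so (5,1) = 156.
Using column 4: 128 + 84 + 116 + 72 + ? → (3,4) = 540 − 400 = 140.
From anti-diagonal, 540 − (84 + 108 + 132 + 156) gives (1,5) = 60.
The remaining cell in row 1 is (1,1) = 540 − 428 = 112.
Column 5: 60 + 92 + 148 + 104 + ? = 540, so (2,5) = 136.
Main diagonal must total 540; the given cells sum to 440, so (2,2) = 100.
The remaining cell in row 2 is (2,1) = 540 − 472 = 68.
The remaining cell in column 1 is (3,1) = 540 − 416 = 124.
The remaining cell in column 2 is (3,2) = 540 − 464 = 76.

76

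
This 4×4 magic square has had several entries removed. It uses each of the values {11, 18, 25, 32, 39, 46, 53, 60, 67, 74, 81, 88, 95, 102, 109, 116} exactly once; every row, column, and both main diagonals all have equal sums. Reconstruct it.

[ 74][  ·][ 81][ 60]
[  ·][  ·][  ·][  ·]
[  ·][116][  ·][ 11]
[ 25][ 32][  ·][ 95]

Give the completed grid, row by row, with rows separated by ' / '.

The 16 entries sum to 1016, so each line sums to 1016/4 = 254.
Row 1: 74 + 81 + 60 + ? = 254, so (1,2) = 39.
The remaining cell in row 4 is (4,3) = 254 − 152 = 102.
The remaining cell in column 2 is (2,2) = 254 − 187 = 67.
Column 4: 60 + 11 + 95 + ? = 254, so (2,4) = 88.
Main diagonal: 74 + 67 + 95 + ? = 254, so (3,3) = 18.
Using anti-diagonal: 60 + 116 + 25 + ? → (2,3) = 254 − 201 = 53.
Row 2 needs 254; the known cells sum to 208, so (2,1) = 46.
The remaining cell in row 3 is (3,1) = 254 − 145 = 109.

74 39 81 60 / 46 67 53 88 / 109 116 18 11 / 25 32 102 95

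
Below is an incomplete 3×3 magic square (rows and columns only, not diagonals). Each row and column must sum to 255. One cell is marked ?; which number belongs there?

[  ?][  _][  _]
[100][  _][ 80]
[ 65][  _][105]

From row 2, 255 − (100 + 80) gives (2,2) = 75.
Row 3 must total 255; the given cells sum to 170, so (3,2) = 85.
Column 1 must total 255; the given cells sum to 165, so (1,1) = 90.

90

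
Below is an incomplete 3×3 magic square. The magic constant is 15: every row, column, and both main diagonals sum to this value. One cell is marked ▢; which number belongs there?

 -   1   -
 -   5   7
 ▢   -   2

Row 2 needs 15; the known cells sum to 12, so (2,1) = 3.
Using column 2: 1 + 5 + ? → (3,2) = 15 − 6 = 9.
Using column 3: 7 + 2 + ? → (1,3) = 15 − 9 = 6.
Using main diagonal: 5 + 2 + ? → (1,1) = 15 − 7 = 8.
Using anti-diagonal: 6 + 5 + ? → (3,1) = 15 − 11 = 4.

4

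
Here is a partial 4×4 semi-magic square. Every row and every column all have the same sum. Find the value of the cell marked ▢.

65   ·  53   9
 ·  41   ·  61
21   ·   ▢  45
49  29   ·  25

Column 4 is complete and sums to 140; that is the magic constant.
Row 1 needs 140; the known cells sum to 127, so (1,2) = 13.
Row 4 needs 140; the known cells sum to 103, so (4,3) = 37.
Column 1 must total 140; the given cells sum to 135, so (2,1) = 5.
From column 2, 140 − (13 + 41 + 29) gives (3,2) = 57.
Using row 2: 5 + 41 + 61 + ? → (2,3) = 140 − 107 = 33.
From row 3, 140 − (21 + 57 + 45) gives (3,3) = 17.

17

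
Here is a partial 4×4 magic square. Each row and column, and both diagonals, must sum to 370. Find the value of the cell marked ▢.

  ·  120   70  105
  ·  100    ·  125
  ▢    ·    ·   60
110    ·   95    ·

130

Row 1 must total 370; the given cells sum to 295, so (1,1) = 75.
Column 4 needs 370; the known cells sum to 290, so (4,4) = 80.
The remaining cell in main diagonal is (3,3) = 370 − 255 = 115.
From row 4, 370 − (110 + 95 + 80) gives (4,2) = 85.
The remaining cell in column 2 is (3,2) = 370 − 305 = 65.
Using column 3: 70 + 115 + 95 + ? → (2,3) = 370 − 280 = 90.
Using row 2: 100 + 90 + 125 + ? → (2,1) = 370 − 315 = 55.
Row 3 must total 370; the given cells sum to 240, so (3,1) = 130.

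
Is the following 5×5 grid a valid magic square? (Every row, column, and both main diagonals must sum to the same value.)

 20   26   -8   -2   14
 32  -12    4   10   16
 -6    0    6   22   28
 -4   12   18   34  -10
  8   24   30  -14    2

Row 1: 20 + 26 + (-8) + (-2) + 14 = 50.
Row 2: 32 + (-12) + 4 + 10 + 16 = 50.
Row 3: -6 + 0 + 6 + 22 + 28 = 50.
Row 4: -4 + 12 + 18 + 34 + (-10) = 50.
Row 5: 8 + 24 + 30 + (-14) + 2 = 50.
Column 1: 20 + 32 + (-6) + (-4) + 8 = 50.
Column 2: 26 + (-12) + 0 + 12 + 24 = 50.
Column 3: -8 + 4 + 6 + 18 + 30 = 50.
Column 4: -2 + 10 + 22 + 34 + (-14) = 50.
Column 5: 14 + 16 + 28 + (-10) + 2 = 50.
Main diagonal: 20 + (-12) + 6 + 34 + 2 = 50.
Anti-diagonal: 14 + 10 + 6 + 12 + 8 = 50.
All lines sum to 50.

Yes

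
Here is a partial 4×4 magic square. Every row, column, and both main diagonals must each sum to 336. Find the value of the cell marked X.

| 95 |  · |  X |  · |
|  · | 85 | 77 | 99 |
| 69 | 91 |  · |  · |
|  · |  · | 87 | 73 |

89

From row 2, 336 − (85 + 77 + 99) gives (2,1) = 75.
The remaining cell in column 1 is (4,1) = 336 − 239 = 97.
Main diagonal: 95 + 85 + 73 + ? = 336, so (3,3) = 83.
Using anti-diagonal: 77 + 91 + 97 + ? → (1,4) = 336 − 265 = 71.
The remaining cell in row 3 is (3,4) = 336 − 243 = 93.
From row 4, 336 − (97 + 87 + 73) gives (4,2) = 79.
Using column 2: 85 + 91 + 79 + ? → (1,2) = 336 − 255 = 81.
Column 3 must total 336; the given cells sum to 247, so (1,3) = 89.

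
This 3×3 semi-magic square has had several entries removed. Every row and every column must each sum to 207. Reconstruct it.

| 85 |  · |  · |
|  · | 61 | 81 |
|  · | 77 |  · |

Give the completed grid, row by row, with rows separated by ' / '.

85 69 53 / 65 61 81 / 57 77 73

Row 2 must total 207; the given cells sum to 142, so (2,1) = 65.
Using column 1: 85 + 65 + ? → (3,1) = 207 − 150 = 57.
Column 2 needs 207; the known cells sum to 138, so (1,2) = 69.
Row 1: 85 + 69 + ? = 207, so (1,3) = 53.
The remaining cell in row 3 is (3,3) = 207 − 134 = 73.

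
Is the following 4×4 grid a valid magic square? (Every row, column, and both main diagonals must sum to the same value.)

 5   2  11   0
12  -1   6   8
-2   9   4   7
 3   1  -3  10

No — column 2 sums to 11 but column 1 sums to 18.

Row 1: 5 + 2 + 11 + 0 = 18.
Row 2: 12 + (-1) + 6 + 8 = 25.
Row 3: -2 + 9 + 4 + 7 = 18.
Row 4: 3 + 1 + (-3) + 10 = 11.
Column 1: 5 + 12 + (-2) + 3 = 18.
Column 2: 2 + (-1) + 9 + 1 = 11.
Column 3: 11 + 6 + 4 + (-3) = 18.
Column 4: 0 + 8 + 7 + 10 = 25.
Main diagonal: 5 + (-1) + 4 + 10 = 18.
Anti-diagonal: 0 + 6 + 9 + 3 = 18.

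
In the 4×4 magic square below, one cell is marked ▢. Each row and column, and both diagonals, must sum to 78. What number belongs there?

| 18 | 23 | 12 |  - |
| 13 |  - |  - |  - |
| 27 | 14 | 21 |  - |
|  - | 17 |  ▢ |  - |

Using row 1: 18 + 23 + 12 + ? → (1,4) = 78 − 53 = 25.
From row 3, 78 − (27 + 14 + 21) gives (3,4) = 16.
Column 1 must total 78; the given cells sum to 58, so (4,1) = 20.
The remaining cell in column 2 is (2,2) = 78 − 54 = 24.
Main diagonal: 18 + 24 + 21 + ? = 78, so (4,4) = 15.
Using anti-diagonal: 25 + 14 + 20 + ? → (2,3) = 78 − 59 = 19.
From row 2, 78 − (13 + 24 + 19) gives (2,4) = 22.
Using row 4: 20 + 17 + 15 + ? → (4,3) = 78 − 52 = 26.

26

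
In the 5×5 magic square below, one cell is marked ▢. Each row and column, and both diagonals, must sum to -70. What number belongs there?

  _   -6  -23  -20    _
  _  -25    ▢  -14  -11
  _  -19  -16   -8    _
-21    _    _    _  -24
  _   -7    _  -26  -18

Using column 2: -6 + (-25) + (-19) + (-7) + ? → (4,2) = -70 − (-57) = -13.
Column 4 needs -70; the known cells sum to -68, so (4,4) = -2.
Main diagonal needs -70; the known cells sum to -61, so (1,1) = -9.
Row 1: -9 + (-6) + (-23) + (-20) + ? = -70, so (1,5) = -12.
The remaining cell in row 4 is (4,3) = -70 − (-60) = -10.
Using column 5: -12 + (-11) + (-24) + (-18) + ? → (3,5) = -70 − (-65) = -5.
Anti-diagonal: -12 + (-14) + (-16) + (-13) + ? = -70, so (5,1) = -15.
From row 3, -70 − (-19 + (-16) + (-8) + (-5)) gives (3,1) = -22.
Using row 5: -15 + (-7) + (-26) + (-18) + ? → (5,3) = -70 − (-66) = -4.
The remaining cell in column 1 is (2,1) = -70 − (-67) = -3.
From column 3, -70 − (-23 + (-16) + (-10) + (-4)) gives (2,3) = -17.

-17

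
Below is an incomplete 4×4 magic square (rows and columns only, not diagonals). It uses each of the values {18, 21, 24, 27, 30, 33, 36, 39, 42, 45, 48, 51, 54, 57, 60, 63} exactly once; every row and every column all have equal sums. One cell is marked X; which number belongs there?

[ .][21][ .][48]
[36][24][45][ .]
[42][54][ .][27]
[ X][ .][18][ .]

51

The 16 entries sum to 648, so each line sums to 648/4 = 162.
Row 2 needs 162; the known cells sum to 105, so (2,4) = 57.
The remaining cell in row 3 is (3,3) = 162 − 123 = 39.
Column 2: 21 + 24 + 54 + ? = 162, so (4,2) = 63.
Column 3 must total 162; the given cells sum to 102, so (1,3) = 60.
Column 4 must total 162; the given cells sum to 132, so (4,4) = 30.
Row 1 needs 162; the known cells sum to 129, so (1,1) = 33.
Row 4 must total 162; the given cells sum to 111, so (4,1) = 51.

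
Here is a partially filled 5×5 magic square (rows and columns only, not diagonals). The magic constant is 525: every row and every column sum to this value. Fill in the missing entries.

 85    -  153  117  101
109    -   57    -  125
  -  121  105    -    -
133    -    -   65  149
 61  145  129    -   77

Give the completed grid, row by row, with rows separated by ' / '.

Using row 1: 85 + 153 + 117 + 101 + ? → (1,2) = 525 − 456 = 69.
From row 5, 525 − (61 + 145 + 129 + 77) gives (5,4) = 113.
The remaining cell in column 1 is (3,1) = 525 − 388 = 137.
The remaining cell in column 3 is (4,3) = 525 − 444 = 81.
Using column 5: 101 + 125 + 149 + 77 + ? → (3,5) = 525 − 452 = 73.
The remaining cell in row 3 is (3,4) = 525 − 436 = 89.
Using row 4: 133 + 81 + 65 + 149 + ? → (4,2) = 525 − 428 = 97.
Column 2 must total 525; the given cells sum to 432, so (2,2) = 93.
Column 4: 117 + 89 + 65 + 113 + ? = 525, so (2,4) = 141.

85 69 153 117 101 / 109 93 57 141 125 / 137 121 105 89 73 / 133 97 81 65 149 / 61 145 129 113 77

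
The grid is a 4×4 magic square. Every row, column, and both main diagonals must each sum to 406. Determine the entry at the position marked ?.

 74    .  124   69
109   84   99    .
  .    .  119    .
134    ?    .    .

79

Using row 1: 74 + 124 + 69 + ? → (1,2) = 406 − 267 = 139.
From row 2, 406 − (109 + 84 + 99) gives (2,4) = 114.
Column 1 must total 406; the given cells sum to 317, so (3,1) = 89.
Column 3 needs 406; the known cells sum to 342, so (4,3) = 64.
Main diagonal: 74 + 84 + 119 + ? = 406, so (4,4) = 129.
Anti-diagonal must total 406; the given cells sum to 302, so (3,2) = 104.
From row 3, 406 − (89 + 104 + 119) gives (3,4) = 94.
Row 4 needs 406; the known cells sum to 327, so (4,2) = 79.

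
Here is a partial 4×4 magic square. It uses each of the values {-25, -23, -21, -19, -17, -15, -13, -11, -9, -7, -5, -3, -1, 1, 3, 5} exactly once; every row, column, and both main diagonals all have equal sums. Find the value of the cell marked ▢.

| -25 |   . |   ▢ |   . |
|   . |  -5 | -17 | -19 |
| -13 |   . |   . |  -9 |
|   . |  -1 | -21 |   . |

-7

The 16 entries sum to -160, so each line sums to -160/4 = -40.
Row 2: -5 + (-17) + (-19) + ? = -40, so (2,1) = 1.
Using column 1: -25 + 1 + (-13) + ? → (4,1) = -40 − (-37) = -3.
From row 4, -40 − (-3 + (-1) + (-21)) gives (4,4) = -15.
Column 4 needs -40; the known cells sum to -43, so (1,4) = 3.
The remaining cell in main diagonal is (3,3) = -40 − (-45) = 5.
Anti-diagonal needs -40; the known cells sum to -17, so (3,2) = -23.
Column 2 needs -40; the known cells sum to -29, so (1,2) = -11.
From column 3, -40 − (-17 + 5 + (-21)) gives (1,3) = -7.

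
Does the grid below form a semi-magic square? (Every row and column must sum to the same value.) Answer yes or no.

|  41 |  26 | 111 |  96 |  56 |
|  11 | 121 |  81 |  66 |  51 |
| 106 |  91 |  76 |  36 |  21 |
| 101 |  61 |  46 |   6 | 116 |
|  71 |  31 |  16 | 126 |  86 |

Yes

Row 1: 41 + 26 + 111 + 96 + 56 = 330.
Row 2: 11 + 121 + 81 + 66 + 51 = 330.
Row 3: 106 + 91 + 76 + 36 + 21 = 330.
Row 4: 101 + 61 + 46 + 6 + 116 = 330.
Row 5: 71 + 31 + 16 + 126 + 86 = 330.
Column 1: 41 + 11 + 106 + 101 + 71 = 330.
Column 2: 26 + 121 + 91 + 61 + 31 = 330.
Column 3: 111 + 81 + 76 + 46 + 16 = 330.
Column 4: 96 + 66 + 36 + 6 + 126 = 330.
Column 5: 56 + 51 + 21 + 116 + 86 = 330.
All lines sum to 330.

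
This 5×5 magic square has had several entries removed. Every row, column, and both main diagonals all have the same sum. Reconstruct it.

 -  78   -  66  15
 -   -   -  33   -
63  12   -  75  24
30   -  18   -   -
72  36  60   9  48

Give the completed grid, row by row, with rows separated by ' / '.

39 78 27 66 15 / 21 45 69 33 57 / 63 12 51 75 24 / 30 54 18 42 81 / 72 36 60 9 48

Row 5 is already complete: 72 + 36 + 60 + 9 + 48 = 225, so that is the magic constant.
The remaining cell in row 3 is (3,3) = 225 − 174 = 51.
Column 4 needs 225; the known cells sum to 183, so (4,4) = 42.
Using anti-diagonal: 15 + 33 + 51 + 72 + ? → (4,2) = 225 − 171 = 54.
The remaining cell in row 4 is (4,5) = 225 − 144 = 81.
The remaining cell in column 2 is (2,2) = 225 − 180 = 45.
Column 5 needs 225; the known cells sum to 168, so (2,5) = 57.
From main diagonal, 225 − (45 + 51 + 42 + 48) gives (1,1) = 39.
Row 1 must total 225; the given cells sum to 198, so (1,3) = 27.
Column 1 needs 225; the known cells sum to 204, so (2,1) = 21.
The remaining cell in column 3 is (2,3) = 225 − 156 = 69.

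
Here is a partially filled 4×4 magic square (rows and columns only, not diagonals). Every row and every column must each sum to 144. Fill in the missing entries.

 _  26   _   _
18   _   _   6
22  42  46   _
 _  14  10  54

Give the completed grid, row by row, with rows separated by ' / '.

Row 3: 22 + 42 + 46 + ? = 144, so (3,4) = 34.
Row 4: 14 + 10 + 54 + ? = 144, so (4,1) = 66.
Column 1 needs 144; the known cells sum to 106, so (1,1) = 38.
Column 2 must total 144; the given cells sum to 82, so (2,2) = 62.
Column 4 needs 144; the known cells sum to 94, so (1,4) = 50.
The remaining cell in row 1 is (1,3) = 144 − 114 = 30.
From row 2, 144 − (18 + 62 + 6) gives (2,3) = 58.

38 26 30 50 / 18 62 58 6 / 22 42 46 34 / 66 14 10 54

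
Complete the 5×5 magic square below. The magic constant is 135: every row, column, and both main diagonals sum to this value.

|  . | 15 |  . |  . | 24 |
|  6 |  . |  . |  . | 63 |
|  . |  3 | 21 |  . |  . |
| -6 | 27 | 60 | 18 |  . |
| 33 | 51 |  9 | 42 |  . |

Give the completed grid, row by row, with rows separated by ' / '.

Row 4 must total 135; the given cells sum to 99, so (4,5) = 36.
Row 5 must total 135; the given cells sum to 135, so (5,5) = 0.
Column 2 needs 135; the known cells sum to 96, so (2,2) = 39.
Column 5 must total 135; the given cells sum to 123, so (3,5) = 12.
From main diagonal, 135 − (39 + 21 + 18 + 0) gives (1,1) = 57.
The remaining cell in anti-diagonal is (2,4) = 135 − 105 = 30.
Using row 2: 6 + 39 + 30 + 63 + ? → (2,3) = 135 − 138 = -3.
Column 1 must total 135; the given cells sum to 90, so (3,1) = 45.
Column 3 must total 135; the given cells sum to 87, so (1,3) = 48.
The remaining cell in row 1 is (1,4) = 135 − 144 = -9.
From row 3, 135 − (45 + 3 + 21 + 12) gives (3,4) = 54.

57 15 48 -9 24 / 6 39 -3 30 63 / 45 3 21 54 12 / -6 27 60 18 36 / 33 51 9 42 0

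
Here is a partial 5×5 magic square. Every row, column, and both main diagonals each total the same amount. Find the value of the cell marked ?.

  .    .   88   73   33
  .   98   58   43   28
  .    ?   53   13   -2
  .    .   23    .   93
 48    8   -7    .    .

68

Column 3 is complete and sums to 215; that is the magic constant.
From row 2, 215 − (98 + 58 + 43 + 28) gives (2,1) = -12.
The remaining cell in column 5 is (5,5) = 215 − 152 = 63.
Anti-diagonal needs 215; the known cells sum to 177, so (4,2) = 38.
Using row 5: 48 + 8 + (-7) + 63 + ? → (5,4) = 215 − 112 = 103.
Using column 4: 73 + 43 + 13 + 103 + ? → (4,4) = 215 − 232 = -17.
Main diagonal must total 215; the given cells sum to 197, so (1,1) = 18.
Row 1: 18 + 88 + 73 + 33 + ? = 215, so (1,2) = 3.
Using row 4: 38 + 23 + (-17) + 93 + ? → (4,1) = 215 − 137 = 78.
Column 1 needs 215; the known cells sum to 132, so (3,1) = 83.
Column 2: 3 + 98 + 38 + 8 + ? = 215, so (3,2) = 68.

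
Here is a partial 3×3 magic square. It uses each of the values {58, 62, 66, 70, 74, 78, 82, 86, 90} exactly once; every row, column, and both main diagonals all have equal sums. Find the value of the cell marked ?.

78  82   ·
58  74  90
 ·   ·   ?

70

The 9 entries sum to 666, so each line sums to 666/3 = 222.
Using row 1: 78 + 82 + ? → (1,3) = 222 − 160 = 62.
Column 1 needs 222; the known cells sum to 136, so (3,1) = 86.
The remaining cell in column 2 is (3,2) = 222 − 156 = 66.
Column 3: 62 + 90 + ? = 222, so (3,3) = 70.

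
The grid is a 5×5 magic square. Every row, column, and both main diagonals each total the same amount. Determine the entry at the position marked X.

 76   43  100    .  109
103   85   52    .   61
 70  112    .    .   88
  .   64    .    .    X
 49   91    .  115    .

55

Column 2 is complete and sums to 395; that is the magic constant.
Row 1 needs 395; the known cells sum to 328, so (1,4) = 67.
Row 2: 103 + 85 + 52 + 61 + ? = 395, so (2,4) = 94.
From column 1, 395 − (76 + 103 + 70 + 49) gives (4,1) = 97.
Anti-diagonal needs 395; the known cells sum to 316, so (3,3) = 79.
From row 3, 395 − (70 + 112 + 79 + 88) gives (3,4) = 46.
From column 4, 395 − (67 + 94 + 46 + 115) gives (4,4) = 73.
Main diagonal needs 395; the known cells sum to 313, so (5,5) = 82.
Using row 5: 49 + 91 + 115 + 82 + ? → (5,3) = 395 − 337 = 58.
Column 3 must total 395; the given cells sum to 289, so (4,3) = 106.
Column 5 needs 395; the known cells sum to 340, so (4,5) = 55.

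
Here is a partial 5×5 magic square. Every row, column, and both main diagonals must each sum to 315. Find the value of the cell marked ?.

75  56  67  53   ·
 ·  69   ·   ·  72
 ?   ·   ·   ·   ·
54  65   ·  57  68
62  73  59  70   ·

Row 1 must total 315; the given cells sum to 251, so (1,5) = 64.
Row 4: 54 + 65 + 57 + 68 + ? = 315, so (4,3) = 71.
The remaining cell in row 5 is (5,5) = 315 − 264 = 51.
Using column 2: 56 + 69 + 65 + 73 + ? → (3,2) = 315 − 263 = 52.
The remaining cell in column 5 is (3,5) = 315 − 255 = 60.
Main diagonal: 75 + 69 + 57 + 51 + ? = 315, so (3,3) = 63.
The remaining cell in anti-diagonal is (2,4) = 315 − 254 = 61.
From column 3, 315 − (67 + 63 + 71 + 59) gives (2,3) = 55.
Column 4 needs 315; the known cells sum to 241, so (3,4) = 74.
From row 2, 315 − (69 + 55 + 61 + 72) gives (2,1) = 58.
Row 3 needs 315; the known cells sum to 249, so (3,1) = 66.

66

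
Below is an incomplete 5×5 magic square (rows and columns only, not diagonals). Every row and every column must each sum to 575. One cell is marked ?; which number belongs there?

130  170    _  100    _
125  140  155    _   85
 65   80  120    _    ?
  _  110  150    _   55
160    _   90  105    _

175

Using row 2: 125 + 140 + 155 + 85 + ? → (2,4) = 575 − 505 = 70.
Column 1: 130 + 125 + 65 + 160 + ? = 575, so (4,1) = 95.
Using column 2: 170 + 140 + 80 + 110 + ? → (5,2) = 575 − 500 = 75.
From column 3, 575 − (155 + 120 + 150 + 90) gives (1,3) = 60.
Using row 1: 130 + 170 + 60 + 100 + ? → (1,5) = 575 − 460 = 115.
Using row 4: 95 + 110 + 150 + 55 + ? → (4,4) = 575 − 410 = 165.
From row 5, 575 − (160 + 75 + 90 + 105) gives (5,5) = 145.
Column 4: 100 + 70 + 165 + 105 + ? = 575, so (3,4) = 135.
The remaining cell in column 5 is (3,5) = 575 − 400 = 175.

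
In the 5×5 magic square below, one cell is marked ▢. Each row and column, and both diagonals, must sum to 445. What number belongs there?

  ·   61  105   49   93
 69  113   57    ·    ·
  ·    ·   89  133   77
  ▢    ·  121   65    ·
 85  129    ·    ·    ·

53

Row 1 needs 445; the known cells sum to 308, so (1,1) = 137.
From column 3, 445 − (105 + 57 + 89 + 121) gives (5,3) = 73.
Main diagonal: 137 + 113 + 89 + 65 + ? = 445, so (5,5) = 41.
Row 5: 85 + 129 + 73 + 41 + ? = 445, so (5,4) = 117.
From column 4, 445 − (49 + 133 + 65 + 117) gives (2,4) = 81.
From anti-diagonal, 445 − (93 + 81 + 89 + 85) gives (4,2) = 97.
From row 2, 445 − (69 + 113 + 57 + 81) gives (2,5) = 125.
Column 2 needs 445; the known cells sum to 400, so (3,2) = 45.
Using column 5: 93 + 125 + 77 + 41 + ? → (4,5) = 445 − 336 = 109.
Using row 3: 45 + 89 + 133 + 77 + ? → (3,1) = 445 − 344 = 101.
From row 4, 445 − (97 + 121 + 65 + 109) gives (4,1) = 53.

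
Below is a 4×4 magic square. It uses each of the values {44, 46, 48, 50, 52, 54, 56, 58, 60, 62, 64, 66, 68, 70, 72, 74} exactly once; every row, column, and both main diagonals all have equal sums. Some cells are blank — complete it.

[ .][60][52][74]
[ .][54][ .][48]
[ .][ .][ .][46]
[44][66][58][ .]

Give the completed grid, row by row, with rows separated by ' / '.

50 60 52 74 / 72 54 62 48 / 70 56 64 46 / 44 66 58 68

The 16 entries sum to 944, so each line sums to 944/4 = 236.
The remaining cell in row 1 is (1,1) = 236 − 186 = 50.
Row 4: 44 + 66 + 58 + ? = 236, so (4,4) = 68.
The remaining cell in column 2 is (3,2) = 236 − 180 = 56.
Main diagonal must total 236; the given cells sum to 172, so (3,3) = 64.
Using anti-diagonal: 74 + 56 + 44 + ? → (2,3) = 236 − 174 = 62.
Using row 2: 54 + 62 + 48 + ? → (2,1) = 236 − 164 = 72.
Row 3 needs 236; the known cells sum to 166, so (3,1) = 70.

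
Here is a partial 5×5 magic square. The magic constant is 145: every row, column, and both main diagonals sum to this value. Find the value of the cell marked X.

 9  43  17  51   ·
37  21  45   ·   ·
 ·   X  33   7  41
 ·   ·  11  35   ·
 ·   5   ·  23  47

Row 1 must total 145; the given cells sum to 120, so (1,5) = 25.
Column 3 needs 145; the known cells sum to 106, so (5,3) = 39.
Column 4: 51 + 7 + 35 + 23 + ? = 145, so (2,4) = 29.
From row 2, 145 − (37 + 21 + 45 + 29) gives (2,5) = 13.
Using row 5: 5 + 39 + 23 + 47 + ? → (5,1) = 145 − 114 = 31.
The remaining cell in column 5 is (4,5) = 145 − 126 = 19.
Anti-diagonal must total 145; the given cells sum to 118, so (4,2) = 27.
The remaining cell in row 4 is (4,1) = 145 − 92 = 53.
The remaining cell in column 1 is (3,1) = 145 − 130 = 15.
From column 2, 145 − (43 + 21 + 27 + 5) gives (3,2) = 49.

49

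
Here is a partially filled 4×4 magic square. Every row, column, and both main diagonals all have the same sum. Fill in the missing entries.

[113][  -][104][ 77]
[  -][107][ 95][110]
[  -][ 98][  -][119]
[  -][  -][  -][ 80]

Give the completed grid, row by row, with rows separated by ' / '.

Column 4 is already complete: 77 + 110 + 119 + 80 = 386, so that is the magic constant.
Row 1: 113 + 104 + 77 + ? = 386, so (1,2) = 92.
Row 2 needs 386; the known cells sum to 312, so (2,1) = 74.
The remaining cell in column 2 is (4,2) = 386 − 297 = 89.
The remaining cell in main diagonal is (3,3) = 386 − 300 = 86.
The remaining cell in anti-diagonal is (4,1) = 386 − 270 = 116.
The remaining cell in row 3 is (3,1) = 386 − 303 = 83.
Using row 4: 116 + 89 + 80 + ? → (4,3) = 386 − 285 = 101.

113 92 104 77 / 74 107 95 110 / 83 98 86 119 / 116 89 101 80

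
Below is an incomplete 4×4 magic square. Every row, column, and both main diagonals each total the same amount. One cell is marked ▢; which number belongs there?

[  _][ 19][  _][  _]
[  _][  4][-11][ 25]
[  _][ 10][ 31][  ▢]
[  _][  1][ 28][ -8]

Column 2 is complete and sums to 34; that is the magic constant.
The remaining cell in row 2 is (2,1) = 34 − 18 = 16.
Row 4 needs 34; the known cells sum to 21, so (4,1) = 13.
Using column 3: -11 + 31 + 28 + ? → (1,3) = 34 − 48 = -14.
Using main diagonal: 4 + 31 + (-8) + ? → (1,1) = 34 − 27 = 7.
Anti-diagonal needs 34; the known cells sum to 12, so (1,4) = 22.
Using column 1: 7 + 16 + 13 + ? → (3,1) = 34 − 36 = -2.
Column 4: 22 + 25 + (-8) + ? = 34, so (3,4) = -5.

-5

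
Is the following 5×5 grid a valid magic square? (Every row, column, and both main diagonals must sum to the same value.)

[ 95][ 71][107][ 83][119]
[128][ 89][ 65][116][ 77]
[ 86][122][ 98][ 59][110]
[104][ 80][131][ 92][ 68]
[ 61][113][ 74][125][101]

Row 1: 95 + 71 + 107 + 83 + 119 = 475.
Row 2: 128 + 89 + 65 + 116 + 77 = 475.
Row 3: 86 + 122 + 98 + 59 + 110 = 475.
Row 4: 104 + 80 + 131 + 92 + 68 = 475.
Row 5: 61 + 113 + 74 + 125 + 101 = 474.
Column 1: 95 + 128 + 86 + 104 + 61 = 474.
Column 2: 71 + 89 + 122 + 80 + 113 = 475.
Column 3: 107 + 65 + 98 + 131 + 74 = 475.
Column 4: 83 + 116 + 59 + 92 + 125 = 475.
Column 5: 119 + 77 + 110 + 68 + 101 = 475.
Main diagonal: 95 + 89 + 98 + 92 + 101 = 475.
Anti-diagonal: 119 + 116 + 98 + 80 + 61 = 474.

No — anti-diagonal sums to 474 but row 2 sums to 475.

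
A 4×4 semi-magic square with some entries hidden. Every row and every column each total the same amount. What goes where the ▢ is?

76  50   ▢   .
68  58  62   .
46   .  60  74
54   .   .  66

Column 1 is complete and sums to 244; that is the magic constant.
Row 2: 68 + 58 + 62 + ? = 244, so (2,4) = 56.
Row 3: 46 + 60 + 74 + ? = 244, so (3,2) = 64.
Column 2 must total 244; the given cells sum to 172, so (4,2) = 72.
From column 4, 244 − (56 + 74 + 66) gives (1,4) = 48.
The remaining cell in row 1 is (1,3) = 244 − 174 = 70.

70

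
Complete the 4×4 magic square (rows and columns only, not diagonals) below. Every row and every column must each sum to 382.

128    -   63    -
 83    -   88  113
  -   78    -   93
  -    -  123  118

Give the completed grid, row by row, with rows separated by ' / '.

128 133 63 58 / 83 98 88 113 / 103 78 108 93 / 68 73 123 118

Using row 2: 83 + 88 + 113 + ? → (2,2) = 382 − 284 = 98.
Column 3 needs 382; the known cells sum to 274, so (3,3) = 108.
Column 4: 113 + 93 + 118 + ? = 382, so (1,4) = 58.
Row 1 must total 382; the given cells sum to 249, so (1,2) = 133.
Row 3 must total 382; the given cells sum to 279, so (3,1) = 103.
Column 1: 128 + 83 + 103 + ? = 382, so (4,1) = 68.
From column 2, 382 − (133 + 98 + 78) gives (4,2) = 73.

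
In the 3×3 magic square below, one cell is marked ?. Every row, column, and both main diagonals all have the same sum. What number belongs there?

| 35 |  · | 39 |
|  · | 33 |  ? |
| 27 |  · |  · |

Anti-diagonal is complete and sums to 99; that is the magic constant.
Row 1: 35 + 39 + ? = 99, so (1,2) = 25.
Column 1 needs 99; the known cells sum to 62, so (2,1) = 37.
Using column 2: 25 + 33 + ? → (3,2) = 99 − 58 = 41.
Using main diagonal: 35 + 33 + ? → (3,3) = 99 − 68 = 31.
Row 2 must total 99; the given cells sum to 70, so (2,3) = 29.

29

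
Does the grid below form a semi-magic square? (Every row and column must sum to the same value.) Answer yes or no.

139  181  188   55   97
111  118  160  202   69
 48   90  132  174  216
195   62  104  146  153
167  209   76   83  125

Row 1: 139 + 181 + 188 + 55 + 97 = 660.
Row 2: 111 + 118 + 160 + 202 + 69 = 660.
Row 3: 48 + 90 + 132 + 174 + 216 = 660.
Row 4: 195 + 62 + 104 + 146 + 153 = 660.
Row 5: 167 + 209 + 76 + 83 + 125 = 660.
Column 1: 139 + 111 + 48 + 195 + 167 = 660.
Column 2: 181 + 118 + 90 + 62 + 209 = 660.
Column 3: 188 + 160 + 132 + 104 + 76 = 660.
Column 4: 55 + 202 + 174 + 146 + 83 = 660.
Column 5: 97 + 69 + 216 + 153 + 125 = 660.
All lines sum to 660.

Yes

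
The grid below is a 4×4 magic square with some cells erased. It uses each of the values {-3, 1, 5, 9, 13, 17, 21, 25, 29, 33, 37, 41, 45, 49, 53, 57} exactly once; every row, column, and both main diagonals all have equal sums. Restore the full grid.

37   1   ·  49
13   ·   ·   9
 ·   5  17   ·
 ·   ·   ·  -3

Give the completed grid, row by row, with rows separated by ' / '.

The 16 entries sum to 432, so each line sums to 432/4 = 108.
Row 1 must total 108; the given cells sum to 87, so (1,3) = 21.
The remaining cell in column 4 is (3,4) = 108 − 55 = 53.
The remaining cell in main diagonal is (2,2) = 108 − 51 = 57.
Row 2 must total 108; the given cells sum to 79, so (2,3) = 29.
From row 3, 108 − (5 + 17 + 53) gives (3,1) = 33.
Using column 1: 37 + 13 + 33 + ? → (4,1) = 108 − 83 = 25.
Column 2: 1 + 57 + 5 + ? = 108, so (4,2) = 45.
Column 3: 21 + 29 + 17 + ? = 108, so (4,3) = 41.

37 1 21 49 / 13 57 29 9 / 33 5 17 53 / 25 45 41 -3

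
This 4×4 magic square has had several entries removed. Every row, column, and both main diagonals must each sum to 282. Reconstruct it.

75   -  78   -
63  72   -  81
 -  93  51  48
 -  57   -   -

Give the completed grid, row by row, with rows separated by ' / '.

The remaining cell in row 2 is (2,3) = 282 − 216 = 66.
Row 3 needs 282; the known cells sum to 192, so (3,1) = 90.
Using column 1: 75 + 63 + 90 + ? → (4,1) = 282 − 228 = 54.
Using column 2: 72 + 93 + 57 + ? → (1,2) = 282 − 222 = 60.
The remaining cell in column 3 is (4,3) = 282 − 195 = 87.
Main diagonal: 75 + 72 + 51 + ? = 282, so (4,4) = 84.
From anti-diagonal, 282 − (66 + 93 + 54) gives (1,4) = 69.

75 60 78 69 / 63 72 66 81 / 90 93 51 48 / 54 57 87 84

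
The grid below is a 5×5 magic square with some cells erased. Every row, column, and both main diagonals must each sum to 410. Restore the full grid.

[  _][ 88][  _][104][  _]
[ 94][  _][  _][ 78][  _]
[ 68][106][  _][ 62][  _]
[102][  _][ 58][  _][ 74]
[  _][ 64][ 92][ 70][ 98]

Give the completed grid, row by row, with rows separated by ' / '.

60 88 76 104 82 / 94 72 100 78 66 / 68 106 84 62 90 / 102 80 58 96 74 / 86 64 92 70 98

From row 5, 410 − (64 + 92 + 70 + 98) gives (5,1) = 86.
From column 1, 410 − (94 + 68 + 102 + 86) gives (1,1) = 60.
From column 4, 410 − (104 + 78 + 62 + 70) gives (4,4) = 96.
Using row 4: 102 + 58 + 96 + 74 + ? → (4,2) = 410 − 330 = 80.
Using column 2: 88 + 106 + 80 + 64 + ? → (2,2) = 410 − 338 = 72.
Main diagonal: 60 + 72 + 96 + 98 + ? = 410, so (3,3) = 84.
Using anti-diagonal: 78 + 84 + 80 + 86 + ? → (1,5) = 410 − 328 = 82.
Row 1 must total 410; the given cells sum to 334, so (1,3) = 76.
Using row 3: 68 + 106 + 84 + 62 + ? → (3,5) = 410 − 320 = 90.
The remaining cell in column 3 is (2,3) = 410 − 310 = 100.
From column 5, 410 − (82 + 90 + 74 + 98) gives (2,5) = 66.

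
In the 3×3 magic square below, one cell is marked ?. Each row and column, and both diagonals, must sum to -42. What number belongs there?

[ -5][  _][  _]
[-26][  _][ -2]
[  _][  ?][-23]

-8

From row 2, -42 − (-26 + (-2)) gives (2,2) = -14.
Column 1 needs -42; the known cells sum to -31, so (3,1) = -11.
Using column 3: -2 + (-23) + ? → (1,3) = -42 − (-25) = -17.
Row 1 needs -42; the known cells sum to -22, so (1,2) = -20.
Row 3 must total -42; the given cells sum to -34, so (3,2) = -8.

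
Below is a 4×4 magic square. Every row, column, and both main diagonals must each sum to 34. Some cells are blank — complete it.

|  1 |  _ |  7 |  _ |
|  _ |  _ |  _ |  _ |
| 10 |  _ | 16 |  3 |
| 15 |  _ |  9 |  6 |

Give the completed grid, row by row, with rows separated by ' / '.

1 14 7 12 / 8 11 2 13 / 10 5 16 3 / 15 4 9 6

Row 3 must total 34; the given cells sum to 29, so (3,2) = 5.
From row 4, 34 − (15 + 9 + 6) gives (4,2) = 4.
Using column 1: 1 + 10 + 15 + ? → (2,1) = 34 − 26 = 8.
The remaining cell in column 3 is (2,3) = 34 − 32 = 2.
Using main diagonal: 1 + 16 + 6 + ? → (2,2) = 34 − 23 = 11.
Anti-diagonal: 2 + 5 + 15 + ? = 34, so (1,4) = 12.
The remaining cell in row 1 is (1,2) = 34 − 20 = 14.
Row 2: 8 + 11 + 2 + ? = 34, so (2,4) = 13.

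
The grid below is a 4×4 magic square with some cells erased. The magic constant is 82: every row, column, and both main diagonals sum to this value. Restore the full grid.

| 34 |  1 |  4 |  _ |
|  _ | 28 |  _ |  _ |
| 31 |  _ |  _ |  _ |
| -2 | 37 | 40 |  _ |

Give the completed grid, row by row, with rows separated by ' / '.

Row 1 needs 82; the known cells sum to 39, so (1,4) = 43.
From row 4, 82 − (-2 + 37 + 40) gives (4,4) = 7.
Column 1 needs 82; the known cells sum to 63, so (2,1) = 19.
From column 2, 82 − (1 + 28 + 37) gives (3,2) = 16.
The remaining cell in main diagonal is (3,3) = 82 − 69 = 13.
Anti-diagonal: 43 + 16 + (-2) + ? = 82, so (2,3) = 25.
Row 2 must total 82; the given cells sum to 72, so (2,4) = 10.
From row 3, 82 − (31 + 16 + 13) gives (3,4) = 22.

34 1 4 43 / 19 28 25 10 / 31 16 13 22 / -2 37 40 7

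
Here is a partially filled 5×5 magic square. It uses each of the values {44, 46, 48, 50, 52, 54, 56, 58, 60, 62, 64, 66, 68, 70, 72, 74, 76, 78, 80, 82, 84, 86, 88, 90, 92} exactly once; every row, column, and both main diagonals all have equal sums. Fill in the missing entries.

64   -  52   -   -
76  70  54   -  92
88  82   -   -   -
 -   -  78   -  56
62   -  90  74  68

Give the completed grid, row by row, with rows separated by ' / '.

64 58 52 86 80 / 76 70 54 48 92 / 88 82 66 60 44 / 50 84 78 72 56 / 62 46 90 74 68

The 25 entries sum to 1700, so each line sums to 1700/5 = 340.
Using row 2: 76 + 70 + 54 + 92 + ? → (2,4) = 340 − 292 = 48.
Row 5 needs 340; the known cells sum to 294, so (5,2) = 46.
From column 1, 340 − (64 + 76 + 88 + 62) gives (4,1) = 50.
Column 3 needs 340; the known cells sum to 274, so (3,3) = 66.
The remaining cell in main diagonal is (4,4) = 340 − 268 = 72.
Row 4: 50 + 78 + 72 + 56 + ? = 340, so (4,2) = 84.
Column 2 needs 340; the known cells sum to 282, so (1,2) = 58.
Using anti-diagonal: 48 + 66 + 84 + 62 + ? → (1,5) = 340 − 260 = 80.
Using row 1: 64 + 58 + 52 + 80 + ? → (1,4) = 340 − 254 = 86.
Column 4 must total 340; the given cells sum to 280, so (3,4) = 60.
Column 5: 80 + 92 + 56 + 68 + ? = 340, so (3,5) = 44.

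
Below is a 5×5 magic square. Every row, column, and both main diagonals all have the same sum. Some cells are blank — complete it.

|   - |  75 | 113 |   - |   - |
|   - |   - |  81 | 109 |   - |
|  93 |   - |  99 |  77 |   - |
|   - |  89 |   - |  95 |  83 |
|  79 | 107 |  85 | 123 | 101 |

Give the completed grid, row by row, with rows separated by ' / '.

Row 5 is already complete: 79 + 107 + 85 + 123 + 101 = 495, so that is the magic constant.
Using column 3: 113 + 81 + 99 + 85 + ? → (4,3) = 495 − 378 = 117.
Column 4: 109 + 77 + 95 + 123 + ? = 495, so (1,4) = 91.
Anti-diagonal must total 495; the given cells sum to 376, so (1,5) = 119.
From row 1, 495 − (75 + 113 + 91 + 119) gives (1,1) = 97.
Row 4: 89 + 117 + 95 + 83 + ? = 495, so (4,1) = 111.
Column 1: 97 + 93 + 111 + 79 + ? = 495, so (2,1) = 115.
Main diagonal must total 495; the given cells sum to 392, so (2,2) = 103.
Row 2: 115 + 103 + 81 + 109 + ? = 495, so (2,5) = 87.
Column 2 needs 495; the known cells sum to 374, so (3,2) = 121.
Column 5 needs 495; the known cells sum to 390, so (3,5) = 105.

97 75 113 91 119 / 115 103 81 109 87 / 93 121 99 77 105 / 111 89 117 95 83 / 79 107 85 123 101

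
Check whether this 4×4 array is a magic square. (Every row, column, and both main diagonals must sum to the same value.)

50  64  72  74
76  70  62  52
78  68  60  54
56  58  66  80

Yes

Row 1: 50 + 64 + 72 + 74 = 260.
Row 2: 76 + 70 + 62 + 52 = 260.
Row 3: 78 + 68 + 60 + 54 = 260.
Row 4: 56 + 58 + 66 + 80 = 260.
Column 1: 50 + 76 + 78 + 56 = 260.
Column 2: 64 + 70 + 68 + 58 = 260.
Column 3: 72 + 62 + 60 + 66 = 260.
Column 4: 74 + 52 + 54 + 80 = 260.
Main diagonal: 50 + 70 + 60 + 80 = 260.
Anti-diagonal: 74 + 62 + 68 + 56 = 260.
All lines sum to 260.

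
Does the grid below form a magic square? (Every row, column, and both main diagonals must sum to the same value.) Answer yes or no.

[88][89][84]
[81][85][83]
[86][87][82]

No — row 2 sums to 249 but row 1 sums to 261.

Row 1: 88 + 89 + 84 = 261.
Row 2: 81 + 85 + 83 = 249.
Row 3: 86 + 87 + 82 = 255.
Column 1: 88 + 81 + 86 = 255.
Column 2: 89 + 85 + 87 = 261.
Column 3: 84 + 83 + 82 = 249.
Main diagonal: 88 + 85 + 82 = 255.
Anti-diagonal: 84 + 85 + 86 = 255.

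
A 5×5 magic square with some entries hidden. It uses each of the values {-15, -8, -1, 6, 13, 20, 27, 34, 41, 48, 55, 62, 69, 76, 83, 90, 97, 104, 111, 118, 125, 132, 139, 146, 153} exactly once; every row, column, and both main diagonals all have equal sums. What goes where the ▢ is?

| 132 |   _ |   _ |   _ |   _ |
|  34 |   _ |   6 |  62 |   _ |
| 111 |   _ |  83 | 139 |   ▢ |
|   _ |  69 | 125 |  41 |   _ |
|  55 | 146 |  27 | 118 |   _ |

The 25 entries sum to 1725, so each line sums to 1725/5 = 345.
Row 5: 55 + 146 + 27 + 118 + ? = 345, so (5,5) = -1.
Using column 1: 132 + 34 + 111 + 55 + ? → (4,1) = 345 − 332 = 13.
Column 3 needs 345; the known cells sum to 241, so (1,3) = 104.
Column 4 needs 345; the known cells sum to 360, so (1,4) = -15.
Main diagonal must total 345; the given cells sum to 255, so (2,2) = 90.
Anti-diagonal: 62 + 83 + 69 + 55 + ? = 345, so (1,5) = 76.
The remaining cell in row 1 is (1,2) = 345 − 297 = 48.
From row 2, 345 − (34 + 90 + 6 + 62) gives (2,5) = 153.
The remaining cell in row 4 is (4,5) = 345 − 248 = 97.
Column 2 must total 345; the given cells sum to 353, so (3,2) = -8.
Column 5 must total 345; the given cells sum to 325, so (3,5) = 20.

20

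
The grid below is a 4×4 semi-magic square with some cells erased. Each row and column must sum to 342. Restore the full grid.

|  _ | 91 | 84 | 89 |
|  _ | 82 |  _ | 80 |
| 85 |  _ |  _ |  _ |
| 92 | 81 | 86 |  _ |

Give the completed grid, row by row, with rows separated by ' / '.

Row 1 must total 342; the given cells sum to 264, so (1,1) = 78.
From row 4, 342 − (92 + 81 + 86) gives (4,4) = 83.
From column 1, 342 − (78 + 85 + 92) gives (2,1) = 87.
Column 2 needs 342; the known cells sum to 254, so (3,2) = 88.
Column 4 must total 342; the given cells sum to 252, so (3,4) = 90.
Using row 2: 87 + 82 + 80 + ? → (2,3) = 342 − 249 = 93.
From row 3, 342 − (85 + 88 + 90) gives (3,3) = 79.

78 91 84 89 / 87 82 93 80 / 85 88 79 90 / 92 81 86 83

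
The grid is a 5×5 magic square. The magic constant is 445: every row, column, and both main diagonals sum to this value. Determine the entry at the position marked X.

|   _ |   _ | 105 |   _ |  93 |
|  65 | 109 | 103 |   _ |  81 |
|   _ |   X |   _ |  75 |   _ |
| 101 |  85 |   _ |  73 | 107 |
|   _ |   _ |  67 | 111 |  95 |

Row 2 needs 445; the known cells sum to 358, so (2,4) = 87.
Using row 4: 101 + 85 + 73 + 107 + ? → (4,3) = 445 − 366 = 79.
Column 3: 105 + 103 + 79 + 67 + ? = 445, so (3,3) = 91.
The remaining cell in column 4 is (1,4) = 445 − 346 = 99.
Column 5 must total 445; the given cells sum to 376, so (3,5) = 69.
The remaining cell in main diagonal is (1,1) = 445 − 368 = 77.
Anti-diagonal must total 445; the given cells sum to 356, so (5,1) = 89.
Row 1 must total 445; the given cells sum to 374, so (1,2) = 71.
Row 5: 89 + 67 + 111 + 95 + ? = 445, so (5,2) = 83.
Column 1 must total 445; the given cells sum to 332, so (3,1) = 113.
The remaining cell in column 2 is (3,2) = 445 − 348 = 97.

97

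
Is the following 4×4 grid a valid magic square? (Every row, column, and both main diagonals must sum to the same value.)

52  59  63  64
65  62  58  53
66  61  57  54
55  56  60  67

Row 1: 52 + 59 + 63 + 64 = 238.
Row 2: 65 + 62 + 58 + 53 = 238.
Row 3: 66 + 61 + 57 + 54 = 238.
Row 4: 55 + 56 + 60 + 67 = 238.
Column 1: 52 + 65 + 66 + 55 = 238.
Column 2: 59 + 62 + 61 + 56 = 238.
Column 3: 63 + 58 + 57 + 60 = 238.
Column 4: 64 + 53 + 54 + 67 = 238.
Main diagonal: 52 + 62 + 57 + 67 = 238.
Anti-diagonal: 64 + 58 + 61 + 55 = 238.
All lines sum to 238.

Yes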